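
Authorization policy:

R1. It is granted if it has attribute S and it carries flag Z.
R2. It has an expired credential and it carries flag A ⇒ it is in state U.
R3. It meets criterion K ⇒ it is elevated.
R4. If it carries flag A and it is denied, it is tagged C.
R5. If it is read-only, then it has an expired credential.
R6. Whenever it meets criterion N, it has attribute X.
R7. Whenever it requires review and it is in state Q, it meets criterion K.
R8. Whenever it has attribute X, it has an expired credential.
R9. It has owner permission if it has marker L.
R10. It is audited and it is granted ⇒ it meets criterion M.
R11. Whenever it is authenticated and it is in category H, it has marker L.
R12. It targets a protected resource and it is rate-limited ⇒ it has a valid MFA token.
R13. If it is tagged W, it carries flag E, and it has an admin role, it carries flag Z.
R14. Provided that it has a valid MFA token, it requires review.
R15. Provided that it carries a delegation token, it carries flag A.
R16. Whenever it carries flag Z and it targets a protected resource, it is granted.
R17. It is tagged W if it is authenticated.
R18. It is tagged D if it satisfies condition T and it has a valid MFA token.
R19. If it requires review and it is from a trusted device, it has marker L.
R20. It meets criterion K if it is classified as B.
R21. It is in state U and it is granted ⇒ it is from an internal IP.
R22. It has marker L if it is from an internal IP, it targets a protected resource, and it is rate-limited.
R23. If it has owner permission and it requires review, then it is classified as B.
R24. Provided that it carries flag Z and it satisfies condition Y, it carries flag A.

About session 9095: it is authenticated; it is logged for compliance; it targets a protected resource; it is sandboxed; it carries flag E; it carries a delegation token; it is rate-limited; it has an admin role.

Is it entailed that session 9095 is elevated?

No

Forward chaining from the given facts derives: has a valid MFA token, requires review, carries flag A, is tagged W, carries flag Z, is granted.
The only rule concluding "it is elevated" is R3, which needs "it meets criterion K"; that is never established.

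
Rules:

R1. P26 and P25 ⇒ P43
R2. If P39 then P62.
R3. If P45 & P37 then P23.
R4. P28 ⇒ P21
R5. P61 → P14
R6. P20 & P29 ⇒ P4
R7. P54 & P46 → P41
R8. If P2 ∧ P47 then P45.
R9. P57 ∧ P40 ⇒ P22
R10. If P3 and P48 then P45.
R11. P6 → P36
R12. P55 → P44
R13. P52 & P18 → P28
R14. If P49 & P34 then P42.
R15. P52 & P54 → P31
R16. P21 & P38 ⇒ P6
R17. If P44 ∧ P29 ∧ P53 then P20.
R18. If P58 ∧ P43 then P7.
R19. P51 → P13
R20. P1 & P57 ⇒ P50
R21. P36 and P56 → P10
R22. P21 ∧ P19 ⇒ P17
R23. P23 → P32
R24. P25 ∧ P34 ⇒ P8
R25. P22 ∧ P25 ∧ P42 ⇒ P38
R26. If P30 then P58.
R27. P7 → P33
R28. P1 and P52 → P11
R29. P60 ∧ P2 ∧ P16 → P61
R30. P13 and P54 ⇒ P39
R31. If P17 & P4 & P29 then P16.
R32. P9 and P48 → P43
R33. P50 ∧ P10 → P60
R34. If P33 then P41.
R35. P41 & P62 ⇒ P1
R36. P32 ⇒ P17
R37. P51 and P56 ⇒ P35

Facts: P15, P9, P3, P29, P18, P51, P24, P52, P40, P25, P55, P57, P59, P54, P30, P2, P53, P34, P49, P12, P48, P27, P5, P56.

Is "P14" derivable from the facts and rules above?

Forward chaining from the given facts derives: P22, P45, P44, P28, P42, P31, P20, P13, P8, P38, P58, P39, P43, P35, P62, P21, P4, P6, P7, P33, P41, P1, P36, P50, P10, P11, P60.
The only rule concluding P14 is R5, which needs P61; that is never established.

No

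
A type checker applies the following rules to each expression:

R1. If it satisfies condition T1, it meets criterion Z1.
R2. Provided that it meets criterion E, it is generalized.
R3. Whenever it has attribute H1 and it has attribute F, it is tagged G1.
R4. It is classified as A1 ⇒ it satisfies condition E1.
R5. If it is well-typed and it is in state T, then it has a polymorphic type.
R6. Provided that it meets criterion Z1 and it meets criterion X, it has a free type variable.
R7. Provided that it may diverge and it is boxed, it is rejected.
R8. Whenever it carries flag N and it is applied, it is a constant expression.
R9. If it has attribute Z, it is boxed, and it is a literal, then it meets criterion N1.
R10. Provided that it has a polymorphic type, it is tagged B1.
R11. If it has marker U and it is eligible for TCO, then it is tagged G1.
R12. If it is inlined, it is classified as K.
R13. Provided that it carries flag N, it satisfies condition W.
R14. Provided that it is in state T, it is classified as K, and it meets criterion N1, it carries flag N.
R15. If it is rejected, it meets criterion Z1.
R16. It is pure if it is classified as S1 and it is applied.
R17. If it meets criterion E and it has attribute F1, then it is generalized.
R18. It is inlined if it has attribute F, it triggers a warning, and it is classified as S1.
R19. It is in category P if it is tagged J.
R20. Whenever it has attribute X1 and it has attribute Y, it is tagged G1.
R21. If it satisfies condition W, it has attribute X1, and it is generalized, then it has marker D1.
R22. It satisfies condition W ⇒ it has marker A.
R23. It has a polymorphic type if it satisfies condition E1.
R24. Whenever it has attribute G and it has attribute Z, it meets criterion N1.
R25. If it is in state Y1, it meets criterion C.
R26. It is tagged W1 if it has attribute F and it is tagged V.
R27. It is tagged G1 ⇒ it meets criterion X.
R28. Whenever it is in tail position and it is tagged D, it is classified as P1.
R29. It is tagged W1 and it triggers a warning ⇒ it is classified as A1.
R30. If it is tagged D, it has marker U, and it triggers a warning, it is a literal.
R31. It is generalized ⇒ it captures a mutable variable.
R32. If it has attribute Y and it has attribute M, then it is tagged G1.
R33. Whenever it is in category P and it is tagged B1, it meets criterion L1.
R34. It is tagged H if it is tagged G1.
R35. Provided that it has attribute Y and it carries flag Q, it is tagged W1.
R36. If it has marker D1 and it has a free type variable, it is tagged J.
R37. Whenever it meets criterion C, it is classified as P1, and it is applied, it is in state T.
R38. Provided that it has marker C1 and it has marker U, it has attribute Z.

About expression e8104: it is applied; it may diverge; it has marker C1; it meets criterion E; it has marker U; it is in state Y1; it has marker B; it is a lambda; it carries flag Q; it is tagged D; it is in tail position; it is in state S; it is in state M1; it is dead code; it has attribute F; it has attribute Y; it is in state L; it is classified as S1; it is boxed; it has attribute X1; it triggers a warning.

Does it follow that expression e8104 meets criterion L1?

By R2 (it meets criterion E): it is generalized.
By R7 (it may diverge, it is boxed): it is rejected.
By R15 (it is rejected): it meets criterion Z1.
By R18 (it has attribute F, it triggers a warning, it is classified as S1): it is inlined.
By R20 (it has attribute X1, it has attribute Y): it is tagged G1.
By R25 (it is in state Y1): it meets criterion C.
By R27 (it is tagged G1): it meets criterion X.
By R28 (it is in tail position, it is tagged D): it is classified as P1.
By R30 (it is tagged D, it has marker U, it triggers a warning): it is a literal.
By R35 (it has attribute Y, it carries flag Q): it is tagged W1.
By R37 (it meets criterion C, it is classified as P1, it is applied): it is in state T.
By R38 (it has marker C1, it has marker U): it has attribute Z.
By R6 (it meets criterion Z1, it meets criterion X): it has a free type variable.
By R9 (it has attribute Z, it is boxed, it is a literal): it meets criterion N1.
By R12 (it is inlined): it is classified as K.
By R14 (it is in state T, it is classified as K, it meets criterion N1): it carries flag N.
By R29 (it is tagged W1, it triggers a warning): it is classified as A1.
By R4 (it is classified as A1): it satisfies condition E1.
By R13 (it carries flag N): it satisfies condition W.
By R21 (it satisfies condition W, it has attribute X1, it is generalized): it has marker D1.
By R23 (it satisfies condition E1): it has a polymorphic type.
By R36 (it has marker D1, it has a free type variable): it is tagged J.
By R10 (it has a polymorphic type): it is tagged B1.
By R19 (it is tagged J): it is in category P.
By R33 (it is in category P, it is tagged B1): it meets criterion L1.

Yes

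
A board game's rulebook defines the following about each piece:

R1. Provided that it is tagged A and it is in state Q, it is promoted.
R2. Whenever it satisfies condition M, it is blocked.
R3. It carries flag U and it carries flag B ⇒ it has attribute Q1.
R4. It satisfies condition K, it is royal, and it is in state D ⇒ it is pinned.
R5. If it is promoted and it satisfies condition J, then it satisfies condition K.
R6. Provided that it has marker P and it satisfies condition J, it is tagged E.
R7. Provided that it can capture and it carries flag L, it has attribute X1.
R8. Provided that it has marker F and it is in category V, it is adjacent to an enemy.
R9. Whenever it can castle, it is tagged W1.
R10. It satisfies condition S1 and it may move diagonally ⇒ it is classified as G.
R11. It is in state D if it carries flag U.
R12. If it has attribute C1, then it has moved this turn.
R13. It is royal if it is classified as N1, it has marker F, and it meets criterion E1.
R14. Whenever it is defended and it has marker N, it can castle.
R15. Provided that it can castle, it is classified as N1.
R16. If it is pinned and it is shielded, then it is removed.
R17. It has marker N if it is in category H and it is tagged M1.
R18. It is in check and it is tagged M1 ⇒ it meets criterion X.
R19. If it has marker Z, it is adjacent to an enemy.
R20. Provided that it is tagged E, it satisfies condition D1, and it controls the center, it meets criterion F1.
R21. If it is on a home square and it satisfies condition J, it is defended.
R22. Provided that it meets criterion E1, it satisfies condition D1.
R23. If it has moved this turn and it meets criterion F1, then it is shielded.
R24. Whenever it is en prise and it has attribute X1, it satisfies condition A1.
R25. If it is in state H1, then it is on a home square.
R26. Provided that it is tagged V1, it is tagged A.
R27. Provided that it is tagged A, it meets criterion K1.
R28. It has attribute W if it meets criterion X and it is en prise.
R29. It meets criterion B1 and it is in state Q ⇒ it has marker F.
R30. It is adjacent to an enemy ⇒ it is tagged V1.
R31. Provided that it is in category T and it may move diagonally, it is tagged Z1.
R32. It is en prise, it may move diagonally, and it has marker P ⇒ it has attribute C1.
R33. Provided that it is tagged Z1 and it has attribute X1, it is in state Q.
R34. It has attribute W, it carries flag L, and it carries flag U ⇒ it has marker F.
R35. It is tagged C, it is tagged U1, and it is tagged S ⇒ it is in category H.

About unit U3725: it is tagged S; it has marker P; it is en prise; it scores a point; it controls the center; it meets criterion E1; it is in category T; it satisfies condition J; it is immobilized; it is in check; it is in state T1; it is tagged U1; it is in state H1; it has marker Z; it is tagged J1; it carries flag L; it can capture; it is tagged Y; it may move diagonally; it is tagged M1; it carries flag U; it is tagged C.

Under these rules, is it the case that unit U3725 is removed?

Yes

By R6 (it has marker P, it satisfies condition J): it is tagged E.
By R7 (it can capture, it carries flag L): it has attribute X1.
By R11 (it carries flag U): it is in state D.
By R18 (it is in check, it is tagged M1): it meets criterion X.
By R19 (it has marker Z): it is adjacent to an enemy.
By R22 (it meets criterion E1): it satisfies condition D1.
By R25 (it is in state H1): it is on a home square.
By R28 (it meets criterion X, it is en prise): it has attribute W.
By R30 (it is adjacent to an enemy): it is tagged V1.
By R31 (it is in category T, it may move diagonally): it is tagged Z1.
By R32 (it is en prise, it may move diagonally, it has marker P): it has attribute C1.
By R33 (it is tagged Z1, it has attribute X1): it is in state Q.
By R34 (it has attribute W, it carries flag L, it carries flag U): it has marker F.
By R35 (it is tagged C, it is tagged U1, it is tagged S): it is in category H.
By R12 (it has attribute C1): it has moved this turn.
By R17 (it is in category H, it is tagged M1): it has marker N.
By R20 (it is tagged E, it satisfies condition D1, it controls the center): it meets criterion F1.
By R21 (it is on a home square, it satisfies condition J): it is defended.
By R23 (it has moved this turn, it meets criterion F1): it is shielded.
By R26 (it is tagged V1): it is tagged A.
By R1 (it is tagged A, it is in state Q): it is promoted.
By R5 (it is promoted, it satisfies condition J): it satisfies condition K.
By R14 (it is defended, it has marker N): it can castle.
By R15 (it can castle): it is classified as N1.
By R13 (it is classified as N1, it has marker F, it meets criterion E1): it is royal.
By R4 (it satisfies condition K, it is royal, it is in state D): it is pinned.
By R16 (it is pinned, it is shielded): it is removed.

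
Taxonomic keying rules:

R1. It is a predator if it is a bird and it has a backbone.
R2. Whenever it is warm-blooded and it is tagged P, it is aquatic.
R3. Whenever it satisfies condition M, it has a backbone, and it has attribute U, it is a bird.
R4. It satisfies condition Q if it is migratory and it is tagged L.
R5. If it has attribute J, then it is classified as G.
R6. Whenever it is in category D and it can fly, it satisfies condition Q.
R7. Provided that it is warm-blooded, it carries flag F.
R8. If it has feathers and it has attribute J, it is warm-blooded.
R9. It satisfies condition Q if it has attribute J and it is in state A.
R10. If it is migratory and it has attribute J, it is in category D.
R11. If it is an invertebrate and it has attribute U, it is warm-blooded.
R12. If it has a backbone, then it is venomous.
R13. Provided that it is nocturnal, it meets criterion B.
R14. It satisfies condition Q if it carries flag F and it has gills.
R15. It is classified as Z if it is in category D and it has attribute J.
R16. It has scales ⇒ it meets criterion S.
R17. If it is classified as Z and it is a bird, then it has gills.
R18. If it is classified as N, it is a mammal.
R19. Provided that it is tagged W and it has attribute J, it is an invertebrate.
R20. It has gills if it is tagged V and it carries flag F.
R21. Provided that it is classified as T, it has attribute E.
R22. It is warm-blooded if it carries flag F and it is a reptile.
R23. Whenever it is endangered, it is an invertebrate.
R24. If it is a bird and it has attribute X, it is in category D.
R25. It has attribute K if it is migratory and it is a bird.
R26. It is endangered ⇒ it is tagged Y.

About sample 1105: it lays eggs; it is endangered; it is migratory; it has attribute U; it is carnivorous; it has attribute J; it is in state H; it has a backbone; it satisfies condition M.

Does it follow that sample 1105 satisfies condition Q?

By R3 (it satisfies condition M, it has a backbone, it has attribute U): it is a bird.
By R10 (it is migratory, it has attribute J): it is in category D.
By R15 (it is in category D, it has attribute J): it is classified as Z.
By R17 (it is classified as Z, it is a bird): it has gills.
By R23 (it is endangered): it is an invertebrate.
By R11 (it is an invertebrate, it has attribute U): it is warm-blooded.
By R7 (it is warm-blooded): it carries flag F.
By R14 (it carries flag F, it has gills): it satisfies condition Q.

Yes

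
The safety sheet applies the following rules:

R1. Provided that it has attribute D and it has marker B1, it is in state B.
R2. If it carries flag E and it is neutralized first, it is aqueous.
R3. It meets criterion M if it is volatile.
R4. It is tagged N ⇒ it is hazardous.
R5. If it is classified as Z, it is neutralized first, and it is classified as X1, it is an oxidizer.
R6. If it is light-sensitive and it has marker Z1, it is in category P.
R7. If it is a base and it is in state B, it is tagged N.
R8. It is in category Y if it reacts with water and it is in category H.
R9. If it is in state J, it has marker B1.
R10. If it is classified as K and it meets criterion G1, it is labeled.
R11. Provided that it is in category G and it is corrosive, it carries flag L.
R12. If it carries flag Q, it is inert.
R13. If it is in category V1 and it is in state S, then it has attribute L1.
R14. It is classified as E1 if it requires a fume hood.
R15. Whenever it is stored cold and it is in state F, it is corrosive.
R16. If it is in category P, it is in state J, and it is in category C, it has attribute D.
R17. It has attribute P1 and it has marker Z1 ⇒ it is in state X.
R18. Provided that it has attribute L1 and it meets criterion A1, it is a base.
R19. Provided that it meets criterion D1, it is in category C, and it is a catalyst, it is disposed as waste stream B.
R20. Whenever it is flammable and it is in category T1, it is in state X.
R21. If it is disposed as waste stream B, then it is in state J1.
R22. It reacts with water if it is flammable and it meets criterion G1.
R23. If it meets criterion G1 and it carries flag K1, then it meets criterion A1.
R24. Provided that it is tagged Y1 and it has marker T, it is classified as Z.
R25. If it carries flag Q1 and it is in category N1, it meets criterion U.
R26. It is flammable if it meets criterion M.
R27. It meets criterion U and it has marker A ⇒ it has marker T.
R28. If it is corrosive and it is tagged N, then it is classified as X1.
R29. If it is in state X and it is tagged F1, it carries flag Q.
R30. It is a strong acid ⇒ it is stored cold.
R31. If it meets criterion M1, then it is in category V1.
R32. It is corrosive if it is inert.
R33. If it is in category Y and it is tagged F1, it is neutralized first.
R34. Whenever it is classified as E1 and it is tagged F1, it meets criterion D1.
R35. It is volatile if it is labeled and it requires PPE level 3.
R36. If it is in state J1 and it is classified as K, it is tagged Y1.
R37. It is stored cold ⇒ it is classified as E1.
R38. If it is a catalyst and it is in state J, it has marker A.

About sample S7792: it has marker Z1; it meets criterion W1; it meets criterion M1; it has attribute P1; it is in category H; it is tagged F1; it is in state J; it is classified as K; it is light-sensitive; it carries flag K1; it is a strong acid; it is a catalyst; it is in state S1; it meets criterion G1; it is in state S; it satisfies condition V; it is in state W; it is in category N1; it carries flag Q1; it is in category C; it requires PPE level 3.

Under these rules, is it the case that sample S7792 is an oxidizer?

By R6 (it is light-sensitive, it has marker Z1): it is in category P.
By R9 (it is in state J): it has marker B1.
By R10 (it is classified as K, it meets criterion G1): it is labeled.
By R16 (it is in category P, it is in state J, it is in category C): it has attribute D.
By R17 (it has attribute P1, it has marker Z1): it is in state X.
By R23 (it meets criterion G1, it carries flag K1): it meets criterion A1.
By R25 (it carries flag Q1, it is in category N1): it meets criterion U.
By R29 (it is in state X, it is tagged F1): it carries flag Q.
By R30 (it is a strong acid): it is stored cold.
By R31 (it meets criterion M1): it is in category V1.
By R35 (it is labeled, it requires PPE level 3): it is volatile.
By R37 (it is stored cold): it is classified as E1.
By R38 (it is a catalyst, it is in state J): it has marker A.
By R1 (it has attribute D, it has marker B1): it is in state B.
By R3 (it is volatile): it meets criterion M.
By R12 (it carries flag Q): it is inert.
By R13 (it is in category V1, it is in state S): it has attribute L1.
By R18 (it has attribute L1, it meets criterion A1): it is a base.
By R26 (it meets criterion M): it is flammable.
By R27 (it meets criterion U, it has marker A): it has marker T.
By R32 (it is inert): it is corrosive.
By R34 (it is classified as E1, it is tagged F1): it meets criterion D1.
By R7 (it is a base, it is in state B): it is tagged N.
By R19 (it meets criterion D1, it is in category C, it is a catalyst): it is disposed as waste stream B.
By R21 (it is disposed as waste stream B): it is in state J1.
By R22 (it is flammable, it meets criterion G1): it reacts with water.
By R28 (it is corrosive, it is tagged N): it is classified as X1.
By R36 (it is in state J1, it is classified as K): it is tagged Y1.
By R8 (it reacts with water, it is in category H): it is in category Y.
By R24 (it is tagged Y1, it has marker T): it is classified as Z.
By R33 (it is in category Y, it is tagged F1): it is neutralized first.
By R5 (it is classified as Z, it is neutralized first, it is classified as X1): it is an oxidizer.

Yes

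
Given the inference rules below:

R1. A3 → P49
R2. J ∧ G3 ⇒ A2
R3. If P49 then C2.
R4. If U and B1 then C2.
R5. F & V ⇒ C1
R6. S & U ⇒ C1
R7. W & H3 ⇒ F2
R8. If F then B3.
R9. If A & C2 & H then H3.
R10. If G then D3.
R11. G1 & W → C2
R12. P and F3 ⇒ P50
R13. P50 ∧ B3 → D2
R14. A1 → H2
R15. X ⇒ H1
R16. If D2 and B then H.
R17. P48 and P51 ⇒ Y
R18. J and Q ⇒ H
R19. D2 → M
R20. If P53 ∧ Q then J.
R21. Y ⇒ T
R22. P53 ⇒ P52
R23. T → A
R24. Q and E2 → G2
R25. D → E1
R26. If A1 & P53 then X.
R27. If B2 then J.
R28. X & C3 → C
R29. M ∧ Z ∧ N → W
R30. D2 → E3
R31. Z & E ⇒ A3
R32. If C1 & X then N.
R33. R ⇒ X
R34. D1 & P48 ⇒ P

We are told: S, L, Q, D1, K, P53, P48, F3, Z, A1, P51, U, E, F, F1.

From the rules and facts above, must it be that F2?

Yes

C1  (by R6: S, U)
B3  (by R8: F)
Y  (by R17: P48, P51)
J  (by R20: P53, Q)
T  (by R21: Y)
A  (by R23: T)
X  (by R26: A1, P53)
A3  (by R31: Z, E)
N  (by R32: C1, X)
P  (by R34: D1, P48)
P49  (by R1: A3)
C2  (by R3: P49)
P50  (by R12: P, F3)
D2  (by R13: P50, B3)
H  (by R18: J, Q)
M  (by R19: D2)
W  (by R29: M, Z, N)
H3  (by R9: A, C2, H)
F2  (by R7: W, H3)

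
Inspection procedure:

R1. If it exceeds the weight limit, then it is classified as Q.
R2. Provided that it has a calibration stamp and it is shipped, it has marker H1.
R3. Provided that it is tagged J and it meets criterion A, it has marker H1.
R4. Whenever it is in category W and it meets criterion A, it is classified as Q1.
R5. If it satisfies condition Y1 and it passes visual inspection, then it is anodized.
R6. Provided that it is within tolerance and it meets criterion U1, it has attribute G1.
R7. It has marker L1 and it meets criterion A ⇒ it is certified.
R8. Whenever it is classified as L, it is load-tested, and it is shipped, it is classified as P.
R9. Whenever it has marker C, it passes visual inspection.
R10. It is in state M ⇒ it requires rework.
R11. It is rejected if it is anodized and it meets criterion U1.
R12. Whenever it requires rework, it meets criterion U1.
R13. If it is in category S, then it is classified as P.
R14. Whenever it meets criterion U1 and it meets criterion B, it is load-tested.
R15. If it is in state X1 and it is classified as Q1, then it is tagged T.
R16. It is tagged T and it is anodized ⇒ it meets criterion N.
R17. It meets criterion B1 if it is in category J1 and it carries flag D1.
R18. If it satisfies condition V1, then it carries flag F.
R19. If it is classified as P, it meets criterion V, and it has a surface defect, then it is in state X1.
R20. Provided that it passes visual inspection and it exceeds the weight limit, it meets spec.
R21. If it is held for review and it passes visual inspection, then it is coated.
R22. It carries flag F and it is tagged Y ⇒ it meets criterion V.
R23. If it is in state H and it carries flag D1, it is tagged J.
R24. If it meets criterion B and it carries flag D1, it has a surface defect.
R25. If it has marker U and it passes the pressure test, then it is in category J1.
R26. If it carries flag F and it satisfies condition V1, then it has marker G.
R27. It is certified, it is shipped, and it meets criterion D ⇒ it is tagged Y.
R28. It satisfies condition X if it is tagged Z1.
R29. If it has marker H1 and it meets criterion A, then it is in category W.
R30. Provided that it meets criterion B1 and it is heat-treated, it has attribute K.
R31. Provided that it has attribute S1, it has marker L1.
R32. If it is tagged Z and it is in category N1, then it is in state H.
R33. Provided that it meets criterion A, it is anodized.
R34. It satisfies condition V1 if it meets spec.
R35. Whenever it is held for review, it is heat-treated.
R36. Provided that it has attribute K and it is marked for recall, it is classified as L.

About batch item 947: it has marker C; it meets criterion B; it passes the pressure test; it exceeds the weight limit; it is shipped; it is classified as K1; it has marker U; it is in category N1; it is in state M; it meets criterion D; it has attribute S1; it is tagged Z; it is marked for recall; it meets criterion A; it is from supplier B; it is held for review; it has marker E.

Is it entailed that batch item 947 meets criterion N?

Forward chaining from the given facts derives: is classified as Q, passes visual inspection, requires rework, meets criterion U1, is load-tested, meets spec, is coated, is in category J1, has marker L1, is in state H, is anodized, satisfies condition V1, is heat-treated, is certified, is rejected, carries flag F, has marker G, is tagged Y, meets criterion V.
The only rule concluding "it meets criterion N" is R16, which needs "it is tagged T"; that is never established.

No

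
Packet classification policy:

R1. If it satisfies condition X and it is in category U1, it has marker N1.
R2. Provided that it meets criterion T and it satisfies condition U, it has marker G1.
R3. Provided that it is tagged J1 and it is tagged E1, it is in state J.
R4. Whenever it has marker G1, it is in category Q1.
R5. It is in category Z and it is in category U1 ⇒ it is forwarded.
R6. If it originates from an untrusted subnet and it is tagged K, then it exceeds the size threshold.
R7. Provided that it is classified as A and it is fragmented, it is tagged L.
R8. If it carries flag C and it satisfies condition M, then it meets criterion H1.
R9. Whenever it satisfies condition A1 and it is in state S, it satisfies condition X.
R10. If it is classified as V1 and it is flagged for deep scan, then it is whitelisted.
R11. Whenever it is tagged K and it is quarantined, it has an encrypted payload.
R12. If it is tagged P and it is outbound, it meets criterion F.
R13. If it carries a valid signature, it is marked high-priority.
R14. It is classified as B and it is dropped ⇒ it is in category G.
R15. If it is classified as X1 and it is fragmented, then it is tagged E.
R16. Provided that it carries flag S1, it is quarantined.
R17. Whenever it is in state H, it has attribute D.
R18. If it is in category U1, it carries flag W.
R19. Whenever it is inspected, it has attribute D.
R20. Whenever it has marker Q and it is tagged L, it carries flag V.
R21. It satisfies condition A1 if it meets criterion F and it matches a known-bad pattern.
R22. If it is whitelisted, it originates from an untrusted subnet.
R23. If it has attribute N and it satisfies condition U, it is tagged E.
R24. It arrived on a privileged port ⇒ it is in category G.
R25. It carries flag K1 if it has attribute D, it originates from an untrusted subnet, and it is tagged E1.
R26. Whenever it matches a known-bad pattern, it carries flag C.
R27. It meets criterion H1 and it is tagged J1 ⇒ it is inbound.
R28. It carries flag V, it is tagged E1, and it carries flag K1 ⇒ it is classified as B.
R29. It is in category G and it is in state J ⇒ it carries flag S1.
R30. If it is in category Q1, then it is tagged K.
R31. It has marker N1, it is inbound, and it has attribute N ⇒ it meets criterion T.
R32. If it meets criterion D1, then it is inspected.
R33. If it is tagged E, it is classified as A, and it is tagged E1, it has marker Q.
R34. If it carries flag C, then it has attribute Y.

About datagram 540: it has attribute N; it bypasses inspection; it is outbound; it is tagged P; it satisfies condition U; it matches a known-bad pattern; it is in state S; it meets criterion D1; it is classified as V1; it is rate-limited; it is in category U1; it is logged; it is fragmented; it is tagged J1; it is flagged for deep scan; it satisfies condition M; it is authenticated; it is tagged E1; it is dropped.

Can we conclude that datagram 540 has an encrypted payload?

Forward chaining from the given facts derives: is in state J, is whitelisted, meets criterion F, carries flag W, satisfies condition A1, originates from an untrusted subnet, is tagged E, carries flag C, is inspected, has attribute Y, meets criterion H1, satisfies condition X, has attribute D, carries flag K1, is inbound, has marker N1, meets criterion T, has marker G1, is in category Q1, is tagged K, exceeds the size threshold.
The only rule concluding "it has an encrypted payload" is R11, which needs "it is quarantined"; that is never established.

No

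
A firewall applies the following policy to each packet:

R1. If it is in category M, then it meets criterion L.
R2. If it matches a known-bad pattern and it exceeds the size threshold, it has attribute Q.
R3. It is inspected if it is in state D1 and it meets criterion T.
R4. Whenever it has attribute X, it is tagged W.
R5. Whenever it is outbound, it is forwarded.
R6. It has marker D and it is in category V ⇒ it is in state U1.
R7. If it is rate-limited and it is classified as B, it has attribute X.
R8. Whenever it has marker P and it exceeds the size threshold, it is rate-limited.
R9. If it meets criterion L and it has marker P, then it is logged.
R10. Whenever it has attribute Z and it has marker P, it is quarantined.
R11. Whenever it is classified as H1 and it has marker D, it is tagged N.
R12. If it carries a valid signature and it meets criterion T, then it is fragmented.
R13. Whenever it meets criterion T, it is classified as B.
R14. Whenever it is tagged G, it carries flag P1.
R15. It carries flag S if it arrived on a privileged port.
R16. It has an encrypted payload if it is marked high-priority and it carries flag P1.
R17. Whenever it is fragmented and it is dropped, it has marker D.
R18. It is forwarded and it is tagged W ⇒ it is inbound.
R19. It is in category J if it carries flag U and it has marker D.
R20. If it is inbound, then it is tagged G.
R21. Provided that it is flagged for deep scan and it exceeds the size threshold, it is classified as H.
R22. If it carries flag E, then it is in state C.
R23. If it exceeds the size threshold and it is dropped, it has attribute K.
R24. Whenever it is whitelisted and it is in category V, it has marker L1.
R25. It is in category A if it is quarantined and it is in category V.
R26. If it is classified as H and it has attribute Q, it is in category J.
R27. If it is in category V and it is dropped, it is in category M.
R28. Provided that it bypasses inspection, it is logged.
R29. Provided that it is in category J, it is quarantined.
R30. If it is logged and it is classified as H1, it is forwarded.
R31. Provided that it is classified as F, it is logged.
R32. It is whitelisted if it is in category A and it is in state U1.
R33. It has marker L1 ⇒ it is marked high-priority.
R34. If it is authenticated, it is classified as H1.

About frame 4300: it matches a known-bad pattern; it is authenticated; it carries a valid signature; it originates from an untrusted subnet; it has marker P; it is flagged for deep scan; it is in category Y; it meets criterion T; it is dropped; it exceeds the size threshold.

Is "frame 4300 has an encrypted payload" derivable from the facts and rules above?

No

Forward chaining from the given facts derives: has attribute Q, is rate-limited, is fragmented, is classified as B, has marker D, is classified as H, has attribute K, is in category J, is quarantined, is classified as H1, has attribute X, is tagged N, is tagged W.
The only rule concluding "it has an encrypted payload" is R16, which needs "it is marked high-priority"; that is never established.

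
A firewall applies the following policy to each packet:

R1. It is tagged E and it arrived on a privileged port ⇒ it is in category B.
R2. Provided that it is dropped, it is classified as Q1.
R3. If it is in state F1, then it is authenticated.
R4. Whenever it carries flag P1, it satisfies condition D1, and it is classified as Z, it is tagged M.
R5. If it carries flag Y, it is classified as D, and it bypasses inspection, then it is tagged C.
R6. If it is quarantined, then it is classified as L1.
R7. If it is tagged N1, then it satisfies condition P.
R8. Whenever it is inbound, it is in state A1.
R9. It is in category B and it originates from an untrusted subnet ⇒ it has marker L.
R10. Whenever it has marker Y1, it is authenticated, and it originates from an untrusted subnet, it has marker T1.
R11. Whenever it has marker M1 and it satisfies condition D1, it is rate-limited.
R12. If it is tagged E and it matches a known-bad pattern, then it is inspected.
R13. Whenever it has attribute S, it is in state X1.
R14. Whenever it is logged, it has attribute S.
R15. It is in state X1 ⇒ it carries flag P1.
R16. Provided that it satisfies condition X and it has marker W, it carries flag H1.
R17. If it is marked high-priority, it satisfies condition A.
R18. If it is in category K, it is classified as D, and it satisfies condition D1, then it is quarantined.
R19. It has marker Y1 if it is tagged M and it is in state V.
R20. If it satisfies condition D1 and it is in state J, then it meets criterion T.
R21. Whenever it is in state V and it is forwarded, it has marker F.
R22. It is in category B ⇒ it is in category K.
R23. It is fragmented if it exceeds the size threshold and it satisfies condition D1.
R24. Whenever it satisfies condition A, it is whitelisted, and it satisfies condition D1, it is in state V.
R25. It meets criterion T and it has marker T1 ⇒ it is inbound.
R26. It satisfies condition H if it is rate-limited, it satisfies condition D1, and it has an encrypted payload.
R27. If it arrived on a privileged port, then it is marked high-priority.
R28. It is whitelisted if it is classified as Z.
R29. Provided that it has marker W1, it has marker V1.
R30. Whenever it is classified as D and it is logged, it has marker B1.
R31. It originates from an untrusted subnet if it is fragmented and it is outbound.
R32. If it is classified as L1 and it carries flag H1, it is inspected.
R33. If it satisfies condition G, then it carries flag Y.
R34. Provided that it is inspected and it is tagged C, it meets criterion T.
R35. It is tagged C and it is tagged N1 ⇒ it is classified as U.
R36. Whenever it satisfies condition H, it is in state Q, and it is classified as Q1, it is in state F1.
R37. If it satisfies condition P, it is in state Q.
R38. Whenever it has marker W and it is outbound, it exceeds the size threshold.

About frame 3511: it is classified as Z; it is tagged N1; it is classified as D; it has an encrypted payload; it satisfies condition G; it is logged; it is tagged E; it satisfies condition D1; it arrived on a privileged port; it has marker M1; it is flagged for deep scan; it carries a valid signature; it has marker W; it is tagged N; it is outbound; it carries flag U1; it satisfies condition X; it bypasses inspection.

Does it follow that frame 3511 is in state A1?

No

Forward chaining from the given facts derives: is in category B, satisfies condition P, is rate-limited, has attribute S, carries flag H1, is in category K, satisfies condition H, is marked high-priority, is whitelisted, has marker B1, carries flag Y, is in state Q, exceeds the size threshold, is tagged C, is in state X1, carries flag P1, satisfies condition A, is quarantined, is fragmented, is in state V, originates from an untrusted subnet, is classified as U, is tagged M, is classified as L1, has marker L, has marker Y1, is inspected, meets criterion T.
The only rule concluding "it is in state A1" is R8, which needs "it is inbound"; that is never established.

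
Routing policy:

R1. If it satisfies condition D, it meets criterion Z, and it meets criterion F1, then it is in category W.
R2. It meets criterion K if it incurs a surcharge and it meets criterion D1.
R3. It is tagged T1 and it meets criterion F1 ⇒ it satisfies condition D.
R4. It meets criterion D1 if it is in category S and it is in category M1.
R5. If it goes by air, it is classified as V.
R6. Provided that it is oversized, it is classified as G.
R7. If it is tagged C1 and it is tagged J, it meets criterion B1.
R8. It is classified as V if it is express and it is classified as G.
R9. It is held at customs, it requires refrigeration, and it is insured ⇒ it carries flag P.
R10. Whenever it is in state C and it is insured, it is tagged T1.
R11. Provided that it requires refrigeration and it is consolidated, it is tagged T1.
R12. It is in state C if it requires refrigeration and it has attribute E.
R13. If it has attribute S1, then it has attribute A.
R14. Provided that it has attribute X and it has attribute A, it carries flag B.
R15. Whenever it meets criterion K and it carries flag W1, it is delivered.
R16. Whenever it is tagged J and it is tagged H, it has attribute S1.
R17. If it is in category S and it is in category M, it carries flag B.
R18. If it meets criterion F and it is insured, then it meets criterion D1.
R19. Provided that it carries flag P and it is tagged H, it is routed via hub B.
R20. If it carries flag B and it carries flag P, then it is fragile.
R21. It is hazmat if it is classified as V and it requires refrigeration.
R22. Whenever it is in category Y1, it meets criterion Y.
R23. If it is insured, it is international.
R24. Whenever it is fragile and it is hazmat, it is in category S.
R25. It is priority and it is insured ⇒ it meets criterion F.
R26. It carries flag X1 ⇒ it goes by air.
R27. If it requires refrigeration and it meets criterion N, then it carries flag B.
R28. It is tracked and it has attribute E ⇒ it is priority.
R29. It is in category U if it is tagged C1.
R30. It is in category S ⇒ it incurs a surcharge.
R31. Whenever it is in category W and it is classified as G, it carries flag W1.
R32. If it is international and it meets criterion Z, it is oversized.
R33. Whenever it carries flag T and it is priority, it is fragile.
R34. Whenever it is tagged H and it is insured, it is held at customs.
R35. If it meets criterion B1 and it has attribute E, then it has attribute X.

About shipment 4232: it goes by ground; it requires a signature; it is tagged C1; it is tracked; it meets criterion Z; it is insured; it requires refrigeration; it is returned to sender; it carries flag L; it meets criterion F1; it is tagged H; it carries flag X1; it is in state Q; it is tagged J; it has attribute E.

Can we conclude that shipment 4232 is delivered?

Yes

By R7 (it is tagged C1, it is tagged J): it meets criterion B1.
By R12 (it requires refrigeration, it has attribute E): it is in state C.
By R16 (it is tagged J, it is tagged H): it has attribute S1.
By R23 (it is insured): it is international.
By R26 (it carries flag X1): it goes by air.
By R28 (it is tracked, it has attribute E): it is priority.
By R32 (it is international, it meets criterion Z): it is oversized.
By R34 (it is tagged H, it is insured): it is held at customs.
By R35 (it meets criterion B1, it has attribute E): it has attribute X.
By R5 (it goes by air): it is classified as V.
By R6 (it is oversized): it is classified as G.
By R9 (it is held at customs, it requires refrigeration, it is insured): it carries flag P.
By R10 (it is in state C, it is insured): it is tagged T1.
By R13 (it has attribute S1): it has attribute A.
By R14 (it has attribute X, it has attribute A): it carries flag B.
By R20 (it carries flag B, it carries flag P): it is fragile.
By R21 (it is classified as V, it requires refrigeration): it is hazmat.
By R24 (it is fragile, it is hazmat): it is in category S.
By R25 (it is priority, it is insured): it meets criterion F.
By R30 (it is in category S): it incurs a surcharge.
By R3 (it is tagged T1, it meets criterion F1): it satisfies condition D.
By R18 (it meets criterion F, it is insured): it meets criterion D1.
By R1 (it satisfies condition D, it meets criterion Z, it meets criterion F1): it is in category W.
By R2 (it incurs a surcharge, it meets criterion D1): it meets criterion K.
By R31 (it is in category W, it is classified as G): it carries flag W1.
By R15 (it meets criterion K, it carries flag W1): it is delivered.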